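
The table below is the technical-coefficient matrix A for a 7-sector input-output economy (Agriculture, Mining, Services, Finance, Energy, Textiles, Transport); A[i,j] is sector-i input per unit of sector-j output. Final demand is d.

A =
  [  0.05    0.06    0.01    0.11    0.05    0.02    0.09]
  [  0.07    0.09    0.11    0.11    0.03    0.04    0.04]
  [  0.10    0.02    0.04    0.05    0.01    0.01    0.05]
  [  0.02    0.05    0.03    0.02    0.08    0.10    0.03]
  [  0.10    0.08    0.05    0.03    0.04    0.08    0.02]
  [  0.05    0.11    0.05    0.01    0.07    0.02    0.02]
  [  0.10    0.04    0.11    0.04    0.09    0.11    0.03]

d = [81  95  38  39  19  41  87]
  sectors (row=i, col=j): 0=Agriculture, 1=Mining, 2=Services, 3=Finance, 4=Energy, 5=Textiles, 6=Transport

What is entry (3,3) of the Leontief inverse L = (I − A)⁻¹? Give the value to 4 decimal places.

Form M = I − A:
  [  0.95   -0.06   -0.01   -0.11   -0.05   -0.02   -0.09]
  [ -0.07    0.91   -0.11   -0.11   -0.03   -0.04   -0.04]
  [ -0.10   -0.02    0.96   -0.05   -0.01   -0.01   -0.05]
  [ -0.02   -0.05   -0.03    0.98   -0.08   -0.10   -0.03]
  [ -0.10   -0.08   -0.05   -0.03    0.96   -0.08   -0.02]
  [ -0.05   -0.11   -0.05   -0.01   -0.07    0.98   -0.02]
  [ -0.10   -0.04   -0.11   -0.04   -0.09   -0.11    0.97]
Leontief inverse L = M⁻¹:
  [  1.0930    0.1014    0.0486    0.1446    0.0880    0.0619    0.1157]
  [  0.1225    1.1379    0.1528    0.1552    0.0693    0.0803    0.0741]
  [  0.1301    0.0467    1.0628    0.0785    0.0352    0.0344    0.0726]
  [  0.0583    0.0896    0.0615    1.0468    0.1076    0.1266    0.0495]
  [  0.1435    0.1248    0.0852    0.0704    1.0724    0.1092    0.0494]
  [  0.0902    0.1470    0.0837    0.0463    0.0944    1.0464    0.0437]
  [  0.1584    0.0946    0.1518    0.0851    0.1306    0.1476    1.0657]
Total output x = L · d:
  x_0 = 1.0930·81 + 0.1014·95 + 0.0486·38 + 0.1446·39 + 0.0880·19 + 0.0619·41 + 0.1157·87 = 119.9138
  x_1 = 0.1225·81 + 1.1379·95 + 0.1528·38 + 0.1552·39 + 0.0693·19 + 0.0803·41 + 0.0741·87 = 140.9372
  x_2 = 0.1301·81 + 0.0467·95 + 1.0628·38 + 0.0785·39 + 0.0352·19 + 0.0344·41 + 0.0726·87 = 66.8217
  x_3 = 0.0583·81 + 0.0896·95 + 0.0615·38 + 1.0468·39 + 0.1076·19 + 0.1266·41 + 0.0495·87 = 67.9386
  x_4 = 0.1435·81 + 0.1248·95 + 0.0852·38 + 0.0704·39 + 1.0724·19 + 0.1092·41 + 0.0494·87 = 58.6142
  x_5 = 0.0902·81 + 0.1470·95 + 0.0837·38 + 0.0463·39 + 0.0944·19 + 1.0464·41 + 0.0437·87 = 74.7607
  x_6 = 0.1584·81 + 0.0946·95 + 0.1518·38 + 0.0851·39 + 0.1306·19 + 0.1476·41 + 1.0657·87 = 132.1606

L[3,3] = 1.0468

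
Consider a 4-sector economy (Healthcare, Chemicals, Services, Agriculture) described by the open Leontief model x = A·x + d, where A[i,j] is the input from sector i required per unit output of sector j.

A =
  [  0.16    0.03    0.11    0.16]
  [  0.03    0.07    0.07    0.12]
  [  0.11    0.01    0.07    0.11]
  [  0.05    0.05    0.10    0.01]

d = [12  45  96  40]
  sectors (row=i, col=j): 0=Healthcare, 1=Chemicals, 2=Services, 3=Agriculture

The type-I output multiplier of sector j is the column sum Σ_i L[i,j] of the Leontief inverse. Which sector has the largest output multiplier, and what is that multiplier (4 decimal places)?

Form M = I − A:
  [  0.84   -0.03   -0.11   -0.16]
  [ -0.03    0.93   -0.07   -0.12]
  [ -0.11   -0.01    0.93   -0.11]
  [ -0.05   -0.05   -0.10    0.99]
Leontief inverse L = M⁻¹:
  [  1.2285    0.0536    0.1735    0.2243]
  [  0.0618    1.0866    0.1056    0.1534]
  [  0.1555    0.0251    1.1119    0.1517]
  [  0.0809    0.0601    0.1264    1.0445]
Total output x = L · d:
  x_0 = 1.2285·12 + 0.0536·45 + 0.1735·96 + 0.2243·40 = 42.7745
  x_1 = 0.0618·12 + 1.0866·45 + 0.1056·96 + 0.1534·40 = 65.9146
  x_2 = 0.1555·12 + 0.0251·45 + 1.1119·96 + 0.1517·40 = 115.8058
  x_3 = 0.0809·12 + 0.0601·45 + 0.1264·96 + 1.0445·40 = 57.5909
Output multipliers (column sums of L):
  Healthcare: 1.5266
  Chemicals: 1.2255
  Services: 1.5173
  Agriculture: 1.5740

Agriculture (1.5740)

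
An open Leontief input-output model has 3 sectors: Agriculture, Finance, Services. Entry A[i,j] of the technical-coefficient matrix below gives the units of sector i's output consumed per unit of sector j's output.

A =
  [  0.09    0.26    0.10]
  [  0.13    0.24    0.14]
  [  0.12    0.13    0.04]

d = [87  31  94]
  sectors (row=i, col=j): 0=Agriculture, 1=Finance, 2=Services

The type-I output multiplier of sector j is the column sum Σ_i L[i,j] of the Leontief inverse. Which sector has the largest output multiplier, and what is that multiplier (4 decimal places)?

Form M = I − A:
  [  0.91   -0.26   -0.10]
  [ -0.13    0.76   -0.14]
  [ -0.12   -0.13    0.96]
Leontief inverse L = M⁻¹:
  [  1.1862    0.4379    0.1874]
  [  0.2361    1.4366    0.2341]
  [  0.1802    0.2493    1.0968]
Total output x = L · d:
  x_0 = 1.1862·87 + 0.4379·31 + 0.1874·94 = 134.3864
  x_1 = 0.2361·87 + 1.4366·31 + 0.2341·94 = 87.0806
  x_2 = 0.1802·87 + 0.2493·31 + 1.0968·94 = 126.5071
Output multipliers (column sums of L):
  Agriculture: 1.6025
  Finance: 2.1237
  Services: 1.5183

Finance (2.1237)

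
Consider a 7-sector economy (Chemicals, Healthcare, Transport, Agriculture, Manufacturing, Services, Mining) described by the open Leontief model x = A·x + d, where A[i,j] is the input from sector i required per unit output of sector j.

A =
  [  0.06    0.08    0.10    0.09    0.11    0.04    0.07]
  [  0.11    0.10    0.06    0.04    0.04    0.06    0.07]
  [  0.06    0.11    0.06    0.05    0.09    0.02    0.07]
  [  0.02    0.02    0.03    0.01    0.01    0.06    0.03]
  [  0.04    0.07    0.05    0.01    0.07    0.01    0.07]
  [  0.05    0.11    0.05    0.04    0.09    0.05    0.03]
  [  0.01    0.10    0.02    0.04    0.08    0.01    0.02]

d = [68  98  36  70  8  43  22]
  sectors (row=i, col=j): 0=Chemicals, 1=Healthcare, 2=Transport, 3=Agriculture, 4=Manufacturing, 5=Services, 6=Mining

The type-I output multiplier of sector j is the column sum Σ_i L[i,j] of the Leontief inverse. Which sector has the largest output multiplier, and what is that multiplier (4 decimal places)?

Healthcare (1.9721)

Form M = I − A:
  [  0.94   -0.08   -0.10   -0.09   -0.11   -0.04   -0.07]
  [ -0.11    0.90   -0.06   -0.04   -0.04   -0.06   -0.07]
  [ -0.06   -0.11    0.94   -0.05   -0.09   -0.02   -0.07]
  [ -0.02   -0.02   -0.03    0.99   -0.01   -0.06   -0.03]
  [ -0.04   -0.07   -0.05   -0.01    0.93   -0.01   -0.07]
  [ -0.05   -0.11   -0.05   -0.04   -0.09    0.95   -0.03]
  [ -0.01   -0.10   -0.02   -0.04   -0.08   -0.01    0.98]
Leontief inverse L = M⁻¹:
  [  1.1061    0.1540    0.1467    0.1235    0.1700    0.0702    0.1186]
  [  0.1556    1.1710    0.1062    0.0761    0.0984    0.0898    0.1144]
  [  0.1020    0.1745    1.1007    0.0797    0.1411    0.0462    0.1123]
  [  0.0359    0.0477    0.0460    1.0226    0.0325    0.0709    0.0451]
  [  0.0689    0.1169    0.0782    0.0312    1.1075    0.0266    0.0997]
  [  0.0908    0.1703    0.0887    0.0673    0.1375    1.0755    0.0698]
  [  0.0373    0.1378    0.0440    0.0556    0.1078    0.0269    1.0463]
Total output x = L · d:
  x_0 = 1.1061·68 + 0.1540·98 + 0.1467·36 + 0.1235·70 + 0.1700·8 + 0.0702·43 + 0.1186·22 = 111.2194
  x_1 = 0.1556·68 + 1.1710·98 + 0.1062·36 + 0.0761·70 + 0.0984·8 + 0.0898·43 + 0.1144·22 = 141.6463
  x_2 = 0.1020·68 + 0.1745·98 + 1.1007·36 + 0.0797·70 + 0.1411·8 + 0.0462·43 + 0.1123·22 = 74.8294
  x_3 = 0.0359·68 + 0.0477·98 + 0.0460·36 + 1.0226·70 + 0.0325·8 + 0.0709·43 + 0.0451·22 = 84.6578
  x_4 = 0.0689·68 + 0.1169·98 + 0.0782·36 + 0.0312·70 + 1.1075·8 + 0.0266·43 + 0.0997·22 = 33.3413
  x_5 = 0.0908·68 + 0.1703·98 + 0.0887·36 + 0.0673·70 + 0.1375·8 + 1.0755·43 + 0.0698·22 = 79.6497
  x_6 = 0.0373·68 + 0.1378·98 + 0.0440·36 + 0.0556·70 + 0.1078·8 + 0.0269·43 + 1.0463·22 = 46.5546
Output multipliers (column sums of L):
  Chemicals: 1.5966
  Healthcare: 1.9721
  Transport: 1.6105
  Agriculture: 1.4561
  Manufacturing: 1.7947
  Services: 1.4061
  Mining: 1.6062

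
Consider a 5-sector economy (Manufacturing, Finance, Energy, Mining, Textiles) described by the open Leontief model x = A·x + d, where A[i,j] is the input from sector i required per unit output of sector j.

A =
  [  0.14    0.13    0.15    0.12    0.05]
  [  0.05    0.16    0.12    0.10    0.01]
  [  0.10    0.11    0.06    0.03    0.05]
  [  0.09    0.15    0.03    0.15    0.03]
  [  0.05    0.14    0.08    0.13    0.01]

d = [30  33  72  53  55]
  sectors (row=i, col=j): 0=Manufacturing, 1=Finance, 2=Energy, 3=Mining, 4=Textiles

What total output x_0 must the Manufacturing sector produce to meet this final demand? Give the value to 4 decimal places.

Form M = I − A:
  [  0.86   -0.13   -0.15   -0.12   -0.05]
  [ -0.05    0.84   -0.12   -0.10   -0.01]
  [ -0.10   -0.11    0.94   -0.03   -0.05]
  [ -0.09   -0.15   -0.03    0.85   -0.03]
  [ -0.05   -0.14   -0.08   -0.13    0.99]
Leontief inverse L = M⁻¹:
  [  1.2367    0.2788    0.2475    0.2291    0.0847]
  [  0.1164    1.2706    0.1893    0.1778    0.0337]
  [  0.1563    0.2000    1.1233    0.0959    0.0696]
  [  0.1610    0.2695    0.1043    1.2428    0.0538]
  [  0.1127    0.2453    0.1437    0.2077    1.0318]
Total output x = L · d:
  x_0 = 1.2367·30 + 0.2788·33 + 0.2475·72 + 0.2291·53 + 0.0847·55 = 80.9189
  x_1 = 0.1164·30 + 1.2706·33 + 0.1893·72 + 0.1778·53 + 0.0337·55 = 70.3294
  x_2 = 0.1563·30 + 0.2000·33 + 1.1233·72 + 0.0959·53 + 0.0696·55 = 101.0734
  x_3 = 0.1610·30 + 0.2695·33 + 0.1043·72 + 1.2428·53 + 0.0538·55 = 90.0609
  x_4 = 0.1127·30 + 0.2453·33 + 0.1437·72 + 0.2077·53 + 1.0318·55 = 89.5817

80.9189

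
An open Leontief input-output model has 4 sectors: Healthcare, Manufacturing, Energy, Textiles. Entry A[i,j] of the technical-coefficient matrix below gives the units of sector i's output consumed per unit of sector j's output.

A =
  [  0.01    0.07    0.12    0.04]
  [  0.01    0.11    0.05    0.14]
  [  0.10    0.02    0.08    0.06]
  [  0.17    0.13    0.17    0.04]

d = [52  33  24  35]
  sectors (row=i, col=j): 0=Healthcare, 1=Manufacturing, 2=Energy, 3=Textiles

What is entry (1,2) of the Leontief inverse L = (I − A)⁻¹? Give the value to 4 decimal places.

L[1,2] = 0.1024

Form M = I − A:
  [  0.99   -0.07   -0.12   -0.04]
  [ -0.01    0.89   -0.05   -0.14]
  [ -0.10   -0.02    0.92   -0.06]
  [ -0.17   -0.13   -0.17    0.96]
Leontief inverse L = M⁻¹:
  [  1.0379    0.0948    0.1528    0.0666]
  [  0.0524    1.1559    0.1024    0.1772]
  [  0.1279    0.0473    1.1214    0.0823]
  [  0.2135    0.1817    0.2395    1.0920]
Total output x = L · d:
  x_0 = 1.0379·52 + 0.0948·33 + 0.1528·24 + 0.0666·35 = 63.1015
  x_1 = 0.0524·52 + 1.1559·33 + 0.1024·24 + 0.1772·35 = 49.5293
  x_2 = 0.1279·52 + 0.0473·33 + 1.1214·24 + 0.0823·35 = 38.0053
  x_3 = 0.2135·52 + 0.1817·33 + 0.2395·24 + 1.0920·35 = 61.0698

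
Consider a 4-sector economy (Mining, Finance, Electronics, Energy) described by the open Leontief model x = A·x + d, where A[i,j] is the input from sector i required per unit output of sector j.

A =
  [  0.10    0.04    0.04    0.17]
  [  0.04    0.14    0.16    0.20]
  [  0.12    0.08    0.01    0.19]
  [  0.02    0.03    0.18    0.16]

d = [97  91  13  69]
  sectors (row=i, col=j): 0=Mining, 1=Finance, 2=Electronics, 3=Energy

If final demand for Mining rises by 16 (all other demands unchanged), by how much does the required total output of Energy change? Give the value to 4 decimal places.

Form M = I − A:
  [  0.90   -0.04   -0.04   -0.17]
  [ -0.04    0.86   -0.16   -0.20]
  [ -0.12   -0.08    0.99   -0.19]
  [ -0.02   -0.03   -0.18    0.84]
Leontief inverse L = M⁻¹:
  [  1.1346    0.0722    0.1068    0.2709]
  [  0.0971    1.2048    0.2653    0.3665]
  [  0.1577    0.1196    1.0917    0.3073]
  [  0.0643    0.0704    0.2459    1.2759]
Total output x = L · d:
  x_0 = 1.1346·97 + 0.0722·91 + 0.1068·13 + 0.2709·69 = 136.7029
  x_1 = 0.0971·97 + 1.2048·91 + 0.2653·13 + 0.3665·69 = 147.7847
  x_2 = 0.1577·97 + 0.1196·91 + 1.0917·13 + 0.3073·69 = 61.5784
  x_3 = 0.0643·97 + 0.0704·91 + 0.2459·13 + 1.2759·69 = 103.8711
Δx_3 = L[3,0] · Δd_0 = 0.0643 · 16 = 1.0284

1.0284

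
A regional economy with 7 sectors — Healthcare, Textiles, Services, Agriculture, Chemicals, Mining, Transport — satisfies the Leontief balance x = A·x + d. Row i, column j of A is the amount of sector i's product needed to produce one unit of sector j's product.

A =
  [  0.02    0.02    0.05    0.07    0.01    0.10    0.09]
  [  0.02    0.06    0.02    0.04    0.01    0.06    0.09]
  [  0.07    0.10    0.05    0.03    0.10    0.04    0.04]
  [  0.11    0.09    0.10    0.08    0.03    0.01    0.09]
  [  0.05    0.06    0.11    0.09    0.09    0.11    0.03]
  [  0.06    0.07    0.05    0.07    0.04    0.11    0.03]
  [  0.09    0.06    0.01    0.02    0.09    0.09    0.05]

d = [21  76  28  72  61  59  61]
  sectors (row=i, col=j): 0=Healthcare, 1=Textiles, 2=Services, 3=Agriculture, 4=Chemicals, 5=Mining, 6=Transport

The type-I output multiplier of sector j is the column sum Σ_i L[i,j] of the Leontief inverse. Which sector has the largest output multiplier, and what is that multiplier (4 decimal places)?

Form M = I − A:
  [  0.98   -0.02   -0.05   -0.07   -0.01   -0.10   -0.09]
  [ -0.02    0.94   -0.02   -0.04   -0.01   -0.06   -0.09]
  [ -0.07   -0.10    0.95   -0.03   -0.10   -0.04   -0.04]
  [ -0.11   -0.09   -0.10    0.92   -0.03   -0.01   -0.09]
  [ -0.05   -0.06   -0.11   -0.09    0.91   -0.11   -0.03]
  [ -0.06   -0.07   -0.05   -0.07   -0.04    0.89   -0.03]
  [ -0.09   -0.06   -0.01   -0.02   -0.09   -0.09    0.95]
Leontief inverse L = M⁻¹:
  [  1.0621    0.0631    0.0823    0.1044    0.0438    0.1466    0.1260]
  [  0.0519    1.0933    0.0434    0.0666    0.0358    0.0989    0.1209]
  [  0.1099    0.1469    1.0912    0.0731    0.1378    0.0977    0.0846]
  [  0.1612    0.1459    0.1439    1.1261    0.0739    0.0710    0.1464]
  [  0.1078    0.1255    0.1661    0.1462    1.1408    0.1792    0.0846]
  [  0.1037    0.1191    0.0907    0.1136    0.0748    1.1654    0.0749]
  [  0.1285    0.1028    0.0494    0.0632    0.1246    0.1500    1.0913]
Total output x = L · d:
  x_0 = 1.0621·21 + 0.0631·76 + 0.0823·28 + 0.1044·72 + 0.0438·61 + 0.1466·59 + 0.1260·61 = 55.9250
  x_1 = 0.0519·21 + 1.0933·76 + 0.0434·28 + 0.0666·72 + 0.0358·61 + 0.0989·59 + 0.1209·61 = 105.5795
  x_2 = 0.1099·21 + 0.1469·76 + 1.0912·28 + 0.0731·72 + 0.1378·61 + 0.0977·59 + 0.0846·61 = 68.6226
  x_3 = 0.1612·21 + 0.1459·76 + 0.1439·28 + 1.1261·72 + 0.0739·61 + 0.0710·59 + 0.1464·61 = 117.2124
  x_4 = 0.1078·21 + 0.1255·76 + 0.1661·28 + 0.1462·72 + 1.1408·61 + 0.1792·59 + 0.0846·61 = 112.3022
  x_5 = 0.1037·21 + 0.1191·76 + 0.0907·28 + 0.1136·72 + 0.0748·61 + 1.1654·59 + 0.0749·61 = 99.8406
  x_6 = 0.1285·21 + 0.1028·76 + 0.0494·28 + 0.0632·72 + 0.1246·61 + 0.1500·59 + 1.0913·61 = 99.4646
Output multipliers (column sums of L):
  Healthcare: 1.7251
  Textiles: 1.7966
  Services: 1.6670
  Agriculture: 1.6931
  Chemicals: 1.6315
  Mining: 1.9089
  Transport: 1.7287

Mining (1.9089)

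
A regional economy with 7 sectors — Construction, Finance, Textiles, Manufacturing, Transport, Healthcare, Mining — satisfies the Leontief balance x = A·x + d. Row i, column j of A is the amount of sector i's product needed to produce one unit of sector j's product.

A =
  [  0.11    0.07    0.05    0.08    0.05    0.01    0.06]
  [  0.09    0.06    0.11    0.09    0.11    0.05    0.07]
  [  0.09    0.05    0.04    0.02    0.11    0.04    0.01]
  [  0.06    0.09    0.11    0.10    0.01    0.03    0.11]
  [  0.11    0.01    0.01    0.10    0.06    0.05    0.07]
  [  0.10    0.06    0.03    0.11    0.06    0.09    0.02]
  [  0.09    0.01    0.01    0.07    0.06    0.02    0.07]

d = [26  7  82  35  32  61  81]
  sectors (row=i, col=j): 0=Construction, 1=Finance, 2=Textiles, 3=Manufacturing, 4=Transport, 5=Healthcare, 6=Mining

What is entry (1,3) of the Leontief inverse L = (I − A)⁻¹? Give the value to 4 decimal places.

L[1,3] = 0.1718

Form M = I − A:
  [  0.89   -0.07   -0.05   -0.08   -0.05   -0.01   -0.06]
  [ -0.09    0.94   -0.11   -0.09   -0.11   -0.05   -0.07]
  [ -0.09   -0.05    0.96   -0.02   -0.11   -0.04   -0.01]
  [ -0.06   -0.09   -0.11    0.90   -0.01   -0.03   -0.11]
  [ -0.11   -0.01   -0.01   -0.10    0.94   -0.05   -0.07]
  [ -0.10   -0.06   -0.03   -0.11   -0.06    0.91   -0.02]
  [ -0.09   -0.01   -0.01   -0.07   -0.06   -0.02    0.93]
Leontief inverse L = M⁻¹:
  [  1.1811    0.1110    0.0938    0.1420    0.0976    0.0357    0.1105]
  [  0.1854    1.1117    0.1627    0.1718    0.1749    0.0885    0.1328]
  [  0.1526    0.0817    1.0716    0.0741    0.1512    0.0651    0.0491]
  [  0.1415    0.1376    0.1615    1.1693    0.0695    0.0622    0.1661]
  [  0.1771    0.0491    0.0485    0.1623    1.0988    0.0751    0.1192]
  [  0.1790    0.1089    0.0799    0.1840    0.1101    1.1241    0.0748]
  [  0.1439    0.0394    0.0394    0.1188    0.0914    0.0388    1.1097]
Total output x = L · d:
  x_0 = 1.1811·26 + 0.1110·7 + 0.0938·82 + 0.1420·35 + 0.0976·32 + 0.0357·61 + 0.1105·81 = 58.3955
  x_1 = 0.1854·26 + 1.1117·7 + 0.1627·82 + 0.1718·35 + 0.1749·32 + 0.0885·61 + 0.1328·81 = 53.7089
  x_2 = 0.1526·26 + 0.0817·7 + 1.0716·82 + 0.0741·35 + 0.1512·32 + 0.0651·61 + 0.0491·81 = 107.7863
  x_3 = 0.1415·26 + 0.1376·7 + 0.1615·82 + 1.1693·35 + 0.0695·32 + 0.0622·61 + 0.1661·81 = 78.2835
  x_4 = 0.1771·26 + 0.0491·7 + 0.0485·82 + 0.1623·35 + 1.0988·32 + 0.0751·61 + 0.1192·81 = 63.9958
  x_5 = 0.1790·26 + 0.1089·7 + 0.0799·82 + 0.1840·35 + 0.1101·32 + 1.1241·61 + 0.0748·81 = 96.5695
  x_6 = 0.1439·26 + 0.0394·7 + 0.0394·82 + 0.1188·35 + 0.0914·32 + 0.0388·61 + 1.1097·81 = 106.5823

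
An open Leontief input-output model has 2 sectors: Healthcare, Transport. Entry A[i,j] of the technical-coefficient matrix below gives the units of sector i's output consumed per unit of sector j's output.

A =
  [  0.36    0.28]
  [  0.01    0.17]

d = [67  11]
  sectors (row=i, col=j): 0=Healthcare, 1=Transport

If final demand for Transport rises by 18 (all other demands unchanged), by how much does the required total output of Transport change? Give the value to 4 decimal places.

21.8017

Form M = I − A:
  [  0.64   -0.28]
  [ -0.01    0.83]
Leontief inverse L = M⁻¹:
  [  1.5708    0.5299]
  [  0.0189    1.2112]
Total output x = L · d:
  x_0 = 1.5708·67 + 0.5299·11 = 111.0712
  x_1 = 0.0189·67 + 1.2112·11 = 14.5912
Δx_1 = L[1,1] · Δd_1 = 1.2112 · 18 = 21.8017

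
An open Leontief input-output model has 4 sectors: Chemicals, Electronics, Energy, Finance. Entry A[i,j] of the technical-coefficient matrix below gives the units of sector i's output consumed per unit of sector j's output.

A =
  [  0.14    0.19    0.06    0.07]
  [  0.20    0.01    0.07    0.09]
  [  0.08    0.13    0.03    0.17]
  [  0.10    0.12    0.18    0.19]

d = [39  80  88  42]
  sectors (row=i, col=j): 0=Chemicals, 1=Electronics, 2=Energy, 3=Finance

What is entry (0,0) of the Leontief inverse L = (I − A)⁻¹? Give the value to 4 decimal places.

Form M = I − A:
  [  0.86   -0.19   -0.06   -0.07]
  [ -0.20    0.99   -0.07   -0.09]
  [ -0.08   -0.13    0.97   -0.17]
  [ -0.10   -0.12   -0.18    0.81]
Leontief inverse L = M⁻¹:
  [  1.2590    0.2788    0.1290    0.1668]
  [  0.2891    1.1039    0.1300    0.1749]
  [  0.1845    0.2140    1.1083    0.2723]
  [  0.2393    0.2455    0.2815    1.3416]
Total output x = L · d:
  x_0 = 1.2590·39 + 0.2788·80 + 0.1290·88 + 0.1668·42 = 89.7607
  x_1 = 0.2891·39 + 1.1039·80 + 0.1300·88 + 0.1749·42 = 118.3737
  x_2 = 0.1845·39 + 0.2140·80 + 1.1083·88 + 0.2723·42 = 133.2830
  x_3 = 0.2393·39 + 0.2455·80 + 0.2815·88 + 1.3416·42 = 110.0887

L[0,0] = 1.2590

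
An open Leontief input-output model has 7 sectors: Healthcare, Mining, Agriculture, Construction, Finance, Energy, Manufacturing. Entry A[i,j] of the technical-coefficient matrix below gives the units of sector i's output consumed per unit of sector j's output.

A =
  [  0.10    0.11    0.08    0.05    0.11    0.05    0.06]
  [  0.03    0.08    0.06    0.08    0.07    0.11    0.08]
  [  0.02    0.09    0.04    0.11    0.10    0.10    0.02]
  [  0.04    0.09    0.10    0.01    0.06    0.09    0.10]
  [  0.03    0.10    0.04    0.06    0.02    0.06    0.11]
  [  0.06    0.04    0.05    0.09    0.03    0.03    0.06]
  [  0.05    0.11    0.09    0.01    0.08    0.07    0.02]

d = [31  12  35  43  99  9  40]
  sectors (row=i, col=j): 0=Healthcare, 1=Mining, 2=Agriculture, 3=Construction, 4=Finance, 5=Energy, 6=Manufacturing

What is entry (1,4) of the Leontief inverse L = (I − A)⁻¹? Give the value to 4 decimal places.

L[1,4] = 0.1283

Form M = I − A:
  [  0.90   -0.11   -0.08   -0.05   -0.11   -0.05   -0.06]
  [ -0.03    0.92   -0.06   -0.08   -0.07   -0.11   -0.08]
  [ -0.02   -0.09    0.96   -0.11   -0.10   -0.10   -0.02]
  [ -0.04   -0.09   -0.10    0.99   -0.06   -0.09   -0.10]
  [ -0.03   -0.10   -0.04   -0.06    0.98   -0.06   -0.11]
  [ -0.06   -0.04   -0.05   -0.09   -0.03    0.97   -0.06]
  [ -0.05   -0.11   -0.09   -0.01   -0.08   -0.07    0.98]
Leontief inverse L = M⁻¹:
  [  1.1480    0.2035    0.1467    0.1146    0.1799    0.1285    0.1296]
  [  0.0713    1.1591    0.1204    0.1360    0.1283    0.1782    0.1406]
  [  0.0578    0.1637    1.0964    0.1630    0.1519    0.1651    0.0831]
  [  0.0795    0.1674    0.1559    1.0680    0.1195    0.1567    0.1537]
  [  0.0647    0.1676    0.0924    0.1045    1.0720    0.1193    0.1578]
  [  0.0915    0.1006    0.0964    0.1274    0.0766    1.0810    0.1036]
  [  0.0845    0.1781    0.1377    0.0646    0.1317    0.1303    1.0723]
Total output x = L · d:
  x_0 = 1.1480·31 + 0.2035·12 + 0.1467·35 + 0.1146·43 + 0.1799·99 + 0.1285·9 + 0.1296·40 = 72.2425
  x_1 = 0.0713·31 + 1.1591·12 + 0.1204·35 + 0.1360·43 + 0.1283·99 + 0.1782·9 + 0.1406·40 = 46.1198
  x_2 = 0.0578·31 + 0.1637·12 + 1.0964·35 + 0.1630·43 + 0.1519·99 + 0.1651·9 + 0.0831·40 = 68.9829
  x_3 = 0.0795·31 + 0.1674·12 + 0.1559·35 + 1.0680·43 + 0.1195·99 + 0.1567·9 + 0.1537·40 = 75.2451
  x_4 = 0.0647·31 + 0.1676·12 + 0.0924·35 + 0.1045·43 + 1.0720·99 + 0.1193·9 + 0.1578·40 = 125.2606
  x_5 = 0.0915·31 + 0.1006·12 + 0.0964·35 + 0.1274·43 + 0.0766·99 + 1.0810·9 + 0.1036·40 = 34.3567
  x_6 = 0.0845·31 + 0.1781·12 + 0.1377·35 + 0.0646·43 + 0.1317·99 + 0.1303·9 + 1.0723·40 = 69.4613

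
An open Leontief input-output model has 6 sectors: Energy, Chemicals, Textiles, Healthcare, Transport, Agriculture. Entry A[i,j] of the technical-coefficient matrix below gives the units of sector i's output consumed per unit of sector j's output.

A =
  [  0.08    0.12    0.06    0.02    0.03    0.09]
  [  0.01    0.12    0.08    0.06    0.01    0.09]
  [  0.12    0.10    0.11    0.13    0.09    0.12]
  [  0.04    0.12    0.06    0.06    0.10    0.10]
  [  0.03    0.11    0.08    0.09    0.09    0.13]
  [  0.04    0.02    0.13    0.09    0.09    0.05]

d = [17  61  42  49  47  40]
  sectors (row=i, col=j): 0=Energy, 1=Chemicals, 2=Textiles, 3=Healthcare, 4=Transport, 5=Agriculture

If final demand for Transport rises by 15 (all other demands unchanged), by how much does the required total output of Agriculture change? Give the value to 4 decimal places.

2.3138

Form M = I − A:
  [  0.92   -0.12   -0.06   -0.02   -0.03   -0.09]
  [ -0.01    0.88   -0.08   -0.06   -0.01   -0.09]
  [ -0.12   -0.10    0.89   -0.13   -0.09   -0.12]
  [ -0.04   -0.12   -0.06    0.94   -0.10   -0.10]
  [ -0.03   -0.11   -0.08   -0.09    0.91   -0.13]
  [ -0.04   -0.02   -0.13   -0.09   -0.09    0.95]
Leontief inverse L = M⁻¹:
  [  1.1183    0.1904    0.1276    0.0760    0.0756    0.1584]
  [  0.0455    1.1857    0.1453    0.1171    0.0571    0.1551]
  [  0.1882    0.2235    1.2231    0.2277    0.1786    0.2419]
  [  0.0834    0.2064    0.1423    1.1318    0.1619    0.1867]
  [  0.0799    0.2043    0.1728    0.1715    1.1620    0.2258]
  [  0.0893    0.1025    0.2057    0.1603    0.1543    1.1348]
Total output x = L · d:
  x_0 = 1.1183·17 + 0.1904·61 + 0.1276·42 + 0.0760·49 + 0.0756·47 + 0.1584·40 = 49.5994
  x_1 = 0.0455·17 + 1.1857·61 + 0.1453·42 + 0.1171·49 + 0.0571·47 + 0.1551·40 = 93.8344
  x_2 = 0.1882·17 + 0.2235·61 + 1.2231·42 + 0.2277·49 + 0.1786·47 + 0.2419·40 = 97.4307
  x_3 = 0.0834·17 + 0.2064·61 + 0.1423·42 + 1.1318·49 + 0.1619·47 + 0.1867·40 = 90.5245
  x_4 = 0.0799·17 + 0.2043·61 + 0.1728·42 + 0.1715·49 + 1.1620·47 + 0.2258·40 = 93.1302
  x_5 = 0.0893·17 + 0.1025·61 + 0.2057·42 + 0.1603·49 + 0.1543·47 + 1.1348·40 = 76.9006
Δx_5 = L[5,4] · Δd_4 = 0.1543 · 15 = 2.3138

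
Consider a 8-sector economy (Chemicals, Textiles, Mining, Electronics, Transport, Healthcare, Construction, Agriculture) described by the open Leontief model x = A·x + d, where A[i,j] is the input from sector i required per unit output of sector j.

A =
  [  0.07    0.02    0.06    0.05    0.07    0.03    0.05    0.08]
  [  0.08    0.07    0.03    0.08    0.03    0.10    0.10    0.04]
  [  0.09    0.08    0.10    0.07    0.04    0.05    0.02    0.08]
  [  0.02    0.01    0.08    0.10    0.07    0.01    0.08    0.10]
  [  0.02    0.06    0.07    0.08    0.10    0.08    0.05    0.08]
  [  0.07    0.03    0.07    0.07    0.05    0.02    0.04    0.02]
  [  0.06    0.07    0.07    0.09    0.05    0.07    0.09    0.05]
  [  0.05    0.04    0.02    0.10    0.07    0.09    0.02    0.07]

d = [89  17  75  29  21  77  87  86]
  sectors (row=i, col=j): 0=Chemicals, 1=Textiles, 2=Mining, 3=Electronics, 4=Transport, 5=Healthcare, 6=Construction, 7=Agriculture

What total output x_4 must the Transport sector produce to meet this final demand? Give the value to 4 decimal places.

81.1241

Form M = I − A:
  [  0.93   -0.02   -0.06   -0.05   -0.07   -0.03   -0.05   -0.08]
  [ -0.08    0.93   -0.03   -0.08   -0.03   -0.10   -0.10   -0.04]
  [ -0.09   -0.08    0.90   -0.07   -0.04   -0.05   -0.02   -0.08]
  [ -0.02   -0.01   -0.08    0.90   -0.07   -0.01   -0.08   -0.10]
  [ -0.02   -0.06   -0.07   -0.08    0.90   -0.08   -0.05   -0.08]
  [ -0.07   -0.03   -0.07   -0.07   -0.05    0.98   -0.04   -0.02]
  [ -0.06   -0.07   -0.07   -0.09   -0.05   -0.07    0.91   -0.05]
  [ -0.05   -0.04   -0.02   -0.10   -0.07   -0.09   -0.02    0.93]
Leontief inverse L = M⁻¹:
  [  1.1156    0.0583    0.1126    0.1175    0.1230    0.0765    0.0937    0.1381]
  [  0.1380    1.1155    0.0945    0.1618    0.0903    0.1530    0.1605    0.1051]
  [  0.1498    0.1270    1.1640    0.1515    0.1011    0.1058    0.0746    0.1497]
  [  0.0681    0.0533    0.1396    1.1781    0.1285    0.0617    0.1297    0.1662]
  [  0.0767    0.1094    0.1366    0.1663    1.1651    0.1387    0.1073    0.1499]
  [  0.1103    0.0632    0.1182    0.1275    0.0946    1.0576    0.0801    0.0713]
  [  0.1204    0.1198    0.1388    0.1768    0.1137    0.1274    1.1518    0.1209]
  [  0.0955    0.0765    0.0749    0.1719    0.1258    0.1351    0.0681    1.1291]
Total output x = L · d:
  x_0 = 1.1156·89 + 0.0583·17 + 0.1126·75 + 0.1175·29 + 0.1230·21 + 0.0765·77 + 0.0937·87 + 0.1381·86 = 140.6283
  x_1 = 0.1380·89 + 1.1155·17 + 0.0945·75 + 0.1618·29 + 0.0903·21 + 0.1530·77 + 0.1605·87 + 0.1051·86 = 79.7021
  x_2 = 0.1498·89 + 0.1270·17 + 1.1640·75 + 0.1515·29 + 0.1011·21 + 0.1058·77 + 0.0746·87 + 0.1497·86 = 136.8214
  x_3 = 0.0681·89 + 0.0533·17 + 0.1396·75 + 1.1781·29 + 0.1285·21 + 0.0617·77 + 0.1297·87 + 0.1662·86 = 84.6305
  x_4 = 0.0767·89 + 0.1094·17 + 0.1366·75 + 0.1663·29 + 1.1651·21 + 0.1387·77 + 0.1073·87 + 0.1499·86 = 81.1241
  x_5 = 0.1103·89 + 0.0632·17 + 0.1182·75 + 0.1275·29 + 0.0946·21 + 1.0576·77 + 0.0801·87 + 0.0713·86 = 119.9650
  x_6 = 0.1204·89 + 0.1198·17 + 0.1388·75 + 0.1768·29 + 0.1137·21 + 0.1274·77 + 1.1518·87 + 0.1209·86 = 151.0860
  x_7 = 0.0955·89 + 0.0765·17 + 0.0749·75 + 0.1719·29 + 0.1258·21 + 0.1351·77 + 0.0681·87 + 1.1291·86 = 136.4691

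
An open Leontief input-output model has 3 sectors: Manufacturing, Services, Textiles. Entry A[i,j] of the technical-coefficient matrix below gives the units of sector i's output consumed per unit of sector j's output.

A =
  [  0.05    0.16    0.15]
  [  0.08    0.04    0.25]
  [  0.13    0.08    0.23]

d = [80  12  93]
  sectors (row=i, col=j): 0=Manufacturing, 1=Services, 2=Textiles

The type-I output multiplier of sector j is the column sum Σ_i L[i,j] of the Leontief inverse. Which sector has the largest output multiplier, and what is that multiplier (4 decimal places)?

Textiles (2.0550)

Form M = I − A:
  [  0.95   -0.16   -0.15]
  [ -0.08    0.96   -0.25]
  [ -0.13   -0.08    0.77]
Leontief inverse L = M⁻¹:
  [  1.1090    0.2085    0.2837]
  [  0.1451    1.0979    0.3847]
  [  0.2023    0.1493    1.3866]
Total output x = L · d:
  x_0 = 1.1090·80 + 0.2085·12 + 0.2837·93 = 117.6098
  x_1 = 0.1451·80 + 1.0979·12 + 0.3847·93 = 60.5632
  x_2 = 0.2023·80 + 0.1493·12 + 1.3866·93 = 146.9277
Output multipliers (column sums of L):
  Manufacturing: 1.4564
  Services: 1.4557
  Textiles: 2.0550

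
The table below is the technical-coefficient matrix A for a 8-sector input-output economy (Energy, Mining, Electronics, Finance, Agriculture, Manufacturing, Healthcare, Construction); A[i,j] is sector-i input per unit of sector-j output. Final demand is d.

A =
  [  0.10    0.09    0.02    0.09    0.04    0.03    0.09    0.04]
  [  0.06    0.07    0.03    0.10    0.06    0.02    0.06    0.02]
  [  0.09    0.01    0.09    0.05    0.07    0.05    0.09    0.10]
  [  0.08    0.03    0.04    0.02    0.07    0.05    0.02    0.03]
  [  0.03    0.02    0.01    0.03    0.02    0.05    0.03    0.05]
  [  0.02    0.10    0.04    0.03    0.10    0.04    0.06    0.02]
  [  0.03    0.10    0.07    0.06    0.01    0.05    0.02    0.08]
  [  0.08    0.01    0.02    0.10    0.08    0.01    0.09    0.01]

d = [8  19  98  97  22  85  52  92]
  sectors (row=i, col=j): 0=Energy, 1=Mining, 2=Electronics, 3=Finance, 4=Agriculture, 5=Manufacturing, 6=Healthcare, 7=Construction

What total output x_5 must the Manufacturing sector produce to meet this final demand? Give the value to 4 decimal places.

Form M = I − A:
  [  0.90   -0.09   -0.02   -0.09   -0.04   -0.03   -0.09   -0.04]
  [ -0.06    0.93   -0.03   -0.10   -0.06   -0.02   -0.06   -0.02]
  [ -0.09   -0.01    0.91   -0.05   -0.07   -0.05   -0.09   -0.10]
  [ -0.08   -0.03   -0.04    0.98   -0.07   -0.05   -0.02   -0.03]
  [ -0.03   -0.02   -0.01   -0.03    0.98   -0.05   -0.03   -0.05]
  [ -0.02   -0.10   -0.04   -0.03   -0.10    0.96   -0.06   -0.02]
  [ -0.03   -0.10   -0.07   -0.06   -0.01   -0.05    0.98   -0.08]
  [ -0.08   -0.01   -0.02   -0.10   -0.08   -0.01   -0.09    0.99]
Leontief inverse L = M⁻¹:
  [  1.1538    0.1406    0.0520    0.1434    0.0835    0.0614    0.1355    0.0755]
  [  0.1040    1.1085    0.0566    0.1409    0.0961    0.0472    0.0959    0.0501]
  [  0.1498    0.0590    1.1283    0.1072    0.1200    0.0856    0.1453    0.1440]
  [  0.1156    0.0621    0.0606    1.0546    0.1005    0.0716    0.0540    0.0549]
  [  0.0540    0.0430    0.0248    0.0544    1.0434    0.0645    0.0529    0.0655]
  [  0.0577    0.1368    0.0656    0.0702    0.1342    1.0659    0.0951    0.0498]
  [  0.0771    0.1367    0.0990    0.1063    0.0536    0.0753    1.0634    0.1093]
  [  0.1209    0.0473    0.0453    0.1365    0.1108    0.0372    0.1222    1.0409]
Total output x = L · d:
  x_0 = 1.1538·8 + 0.1406·19 + 0.0520·98 + 0.1434·97 + 0.0835·22 + 0.0614·85 + 0.1355·52 + 0.0755·92 = 51.9470
  x_1 = 0.1040·8 + 1.1085·19 + 0.0566·98 + 0.1409·97 + 0.0961·22 + 0.0472·85 + 0.0959·52 + 0.0501·92 = 56.8372
  x_2 = 0.1498·8 + 0.0590·19 + 1.1283·98 + 0.1072·97 + 0.1200·22 + 0.0856·85 + 0.1453·52 + 0.1440·92 = 154.0104
  x_3 = 0.1156·8 + 0.0621·19 + 0.0606·98 + 1.0546·97 + 0.1005·22 + 0.0716·85 + 0.0540·52 + 0.0549·92 = 126.4933
  x_4 = 0.0540·8 + 0.0430·19 + 0.0248·98 + 0.0544·97 + 1.0434·22 + 0.0645·85 + 0.0529·52 + 0.0655·92 = 46.1705
  x_5 = 0.0577·8 + 0.1368·19 + 0.0656·98 + 0.0702·97 + 0.1342·22 + 1.0659·85 + 0.0951·52 + 0.0498·92 = 119.3845
  x_6 = 0.0771·8 + 0.1367·19 + 0.0990·98 + 0.1063·97 + 0.0536·22 + 0.0753·85 + 1.0634·52 + 0.1093·92 = 96.1477
  x_7 = 0.1209·8 + 0.0473·19 + 0.0453·98 + 0.1365·97 + 0.1108·22 + 0.0372·85 + 0.1222·52 + 1.0409·92 = 127.2671

119.3845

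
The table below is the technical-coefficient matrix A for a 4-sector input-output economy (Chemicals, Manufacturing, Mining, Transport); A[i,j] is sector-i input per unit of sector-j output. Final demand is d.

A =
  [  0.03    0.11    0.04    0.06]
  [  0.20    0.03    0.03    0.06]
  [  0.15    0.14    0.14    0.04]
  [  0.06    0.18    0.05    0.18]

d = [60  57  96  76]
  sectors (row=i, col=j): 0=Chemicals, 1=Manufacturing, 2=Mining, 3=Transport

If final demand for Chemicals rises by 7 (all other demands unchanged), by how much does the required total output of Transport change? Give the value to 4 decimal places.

1.0169

Form M = I − A:
  [  0.97   -0.11   -0.04   -0.06]
  [ -0.20    0.97   -0.03   -0.06]
  [ -0.15   -0.14    0.86   -0.04]
  [ -0.06   -0.18   -0.05    0.82]
Leontief inverse L = M⁻¹:
  [  1.0765    0.1480    0.0606    0.0926]
  [  0.2382    1.0843    0.0547    0.0994]
  [  0.2333    0.2145    1.1864    0.0906]
  [  0.1453    0.2619    0.0888    1.2536]
Total output x = L · d:
  x_0 = 1.0765·60 + 0.1480·57 + 0.0606·96 + 0.0926·76 = 85.8826
  x_1 = 0.2382·60 + 1.0843·57 + 0.0547·96 + 0.0994·76 = 88.9005
  x_2 = 0.2333·60 + 0.2145·57 + 1.1864·96 + 0.0906·76 = 147.0073
  x_3 = 0.1453·60 + 0.2619·57 + 0.0888·96 + 1.2536·76 = 127.4456
Δx_3 = L[3,0] · Δd_0 = 0.1453 · 7 = 1.0169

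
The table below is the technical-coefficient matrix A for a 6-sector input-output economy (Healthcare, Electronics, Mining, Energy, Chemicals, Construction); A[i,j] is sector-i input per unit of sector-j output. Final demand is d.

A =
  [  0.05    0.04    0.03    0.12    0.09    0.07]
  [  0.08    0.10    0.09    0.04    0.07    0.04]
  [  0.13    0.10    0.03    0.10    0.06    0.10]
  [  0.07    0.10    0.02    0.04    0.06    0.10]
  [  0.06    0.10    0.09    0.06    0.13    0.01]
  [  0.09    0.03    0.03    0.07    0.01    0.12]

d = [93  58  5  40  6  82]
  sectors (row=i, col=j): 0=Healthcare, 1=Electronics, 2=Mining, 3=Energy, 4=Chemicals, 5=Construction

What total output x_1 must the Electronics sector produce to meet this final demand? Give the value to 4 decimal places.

Form M = I − A:
  [  0.95   -0.04   -0.03   -0.12   -0.09   -0.07]
  [ -0.08    0.90   -0.09   -0.04   -0.07   -0.04]
  [ -0.13   -0.10    0.97   -0.10   -0.06   -0.10]
  [ -0.07   -0.10   -0.02    0.96   -0.06   -0.10]
  [ -0.06   -0.10   -0.09   -0.06    0.87   -0.01]
  [ -0.09   -0.03   -0.03   -0.07   -0.01    0.88]
Leontief inverse L = M⁻¹:
  [  1.1014    0.0937    0.0627    0.1655    0.1386    0.1194]
  [  0.1383    1.1586    0.1280    0.0932    0.1238    0.0902]
  [  0.1957    0.1647    1.0719    0.1625    0.1205    0.1647]
  [  0.1205    0.1486    0.0542    1.0858    0.1047    0.1471]
  [  0.1220    0.1677    0.1343    0.1151    1.1934    0.0592]
  [  0.1350    0.0684    0.0532    0.1133    0.0444    1.1696]
Total output x = L · d:
  x_0 = 1.1014·93 + 0.0937·58 + 0.0627·5 + 0.1655·40 + 0.1386·6 + 0.1194·82 = 125.4120
  x_1 = 0.1383·93 + 1.1586·58 + 0.1280·5 + 0.0932·40 + 0.1238·6 + 0.0902·82 = 92.5702
  x_2 = 0.1957·93 + 0.1647·58 + 1.0719·5 + 0.1625·40 + 0.1205·6 + 0.1647·82 = 53.8489
  x_3 = 0.1205·93 + 0.1486·58 + 0.0542·5 + 1.0858·40 + 0.1047·6 + 0.1471·82 = 76.2129
  x_4 = 0.1220·93 + 0.1677·58 + 0.1343·5 + 0.1151·40 + 1.1934·6 + 0.0592·82 = 38.3631
  x_5 = 0.1350·93 + 0.0684·58 + 0.0532·5 + 0.1133·40 + 0.0444·6 + 1.1696·82 = 117.4979

92.5702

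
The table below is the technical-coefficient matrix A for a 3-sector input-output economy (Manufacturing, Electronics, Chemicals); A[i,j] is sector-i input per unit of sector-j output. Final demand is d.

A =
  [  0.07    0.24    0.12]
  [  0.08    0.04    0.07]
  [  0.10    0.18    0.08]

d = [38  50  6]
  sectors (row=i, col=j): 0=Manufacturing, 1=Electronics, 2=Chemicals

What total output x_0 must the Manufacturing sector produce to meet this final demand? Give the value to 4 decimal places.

Form M = I − A:
  [  0.93   -0.24   -0.12]
  [ -0.08    0.96   -0.07]
  [ -0.10   -0.18    0.92]
Leontief inverse L = M⁻¹:
  [  1.1204    0.3119    0.1699]
  [  0.1037    1.0856    0.0961]
  [  0.1421    0.2463    1.1242]
Total output x = L · d:
  x_0 = 1.1204·38 + 0.3119·50 + 0.1699·6 = 59.1903
  x_1 = 0.1037·38 + 1.0856·50 + 0.0961·6 = 58.7994
  x_2 = 0.1421·38 + 0.2463·50 + 1.1242·6 = 24.4597

59.1903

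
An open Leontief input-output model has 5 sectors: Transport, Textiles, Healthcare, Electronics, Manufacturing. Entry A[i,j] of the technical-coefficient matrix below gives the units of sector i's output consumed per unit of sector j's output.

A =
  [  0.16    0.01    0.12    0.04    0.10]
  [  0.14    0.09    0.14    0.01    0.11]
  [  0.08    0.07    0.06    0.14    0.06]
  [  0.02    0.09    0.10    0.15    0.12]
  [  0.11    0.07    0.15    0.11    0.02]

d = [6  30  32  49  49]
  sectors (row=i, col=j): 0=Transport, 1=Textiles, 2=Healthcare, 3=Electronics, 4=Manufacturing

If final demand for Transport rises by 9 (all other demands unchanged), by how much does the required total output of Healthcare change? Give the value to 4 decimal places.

1.3535

Form M = I − A:
  [  0.84   -0.01   -0.12   -0.04   -0.10]
  [ -0.14    0.91   -0.14   -0.01   -0.11]
  [ -0.08   -0.07    0.94   -0.14   -0.06]
  [ -0.02   -0.09   -0.10    0.85   -0.12]
  [ -0.11   -0.07   -0.15   -0.11    0.98]
Leontief inverse L = M⁻¹:
  [  1.2422    0.0528    0.2039    0.1132    0.1590]
  [  0.2384    1.1421    0.2381    0.0869    0.1777]
  [  0.1504    0.1203    1.1435    0.2130    0.1249]
  [  0.0991    0.1537    0.1980    1.2403    0.1914]
  [  0.1906    0.1232    0.2372    0.1907    1.0916]
Total output x = L · d:
  x_0 = 1.2422·6 + 0.0528·30 + 0.2039·32 + 0.1132·49 + 0.1590·49 = 28.9004
  x_1 = 0.2384·6 + 1.1421·30 + 0.2381·32 + 0.0869·49 + 0.1777·49 = 56.2798
  x_2 = 0.1504·6 + 0.1203·30 + 1.1435·32 + 0.2130·49 + 0.1249·49 = 57.6644
  x_3 = 0.0991·6 + 0.1537·30 + 0.1980·32 + 1.2403·49 + 0.1914·49 = 81.6951
  x_4 = 0.1906·6 + 0.1232·30 + 0.2372·32 + 0.1907·49 + 1.0916·49 = 75.2599
Δx_2 = L[2,0] · Δd_0 = 0.1504 · 9 = 1.3535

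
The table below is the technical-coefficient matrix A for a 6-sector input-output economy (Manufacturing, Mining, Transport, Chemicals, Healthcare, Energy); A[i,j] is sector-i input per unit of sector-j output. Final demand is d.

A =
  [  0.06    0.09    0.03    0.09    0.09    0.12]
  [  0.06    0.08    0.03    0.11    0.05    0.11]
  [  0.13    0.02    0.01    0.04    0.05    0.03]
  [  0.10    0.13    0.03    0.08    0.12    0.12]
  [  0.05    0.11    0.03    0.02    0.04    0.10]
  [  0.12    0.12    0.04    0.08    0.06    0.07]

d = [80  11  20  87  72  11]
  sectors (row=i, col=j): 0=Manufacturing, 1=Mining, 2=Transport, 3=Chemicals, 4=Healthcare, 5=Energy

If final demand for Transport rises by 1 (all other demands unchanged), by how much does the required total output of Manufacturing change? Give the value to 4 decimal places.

0.0574

Form M = I − A:
  [  0.94   -0.09   -0.03   -0.09   -0.09   -0.12]
  [ -0.06    0.92   -0.03   -0.11   -0.05   -0.11]
  [ -0.13   -0.02    0.99   -0.04   -0.05   -0.03]
  [ -0.10   -0.13   -0.03    0.92   -0.12   -0.12]
  [ -0.05   -0.11   -0.03   -0.02    0.96   -0.10]
  [ -0.12   -0.12   -0.04   -0.08   -0.06    0.93]
Leontief inverse L = M⁻¹:
  [  1.1341    0.1791    0.0574    0.1560    0.1510    0.2057]
  [  0.1304    1.1633    0.0555    0.1732    0.1092    0.1903]
  [  0.1701    0.0715    1.0258    0.0789    0.0882    0.0832]
  [  0.1859    0.2356    0.0628    1.1597    0.1919    0.2242]
  [  0.1033    0.1714    0.0497    0.0702    1.0817    0.1606]
  [  0.1931    0.2076    0.0673    0.1502    0.1237    1.1596]
Total output x = L · d:
  x_0 = 1.1341·80 + 0.1791·11 + 0.0574·20 + 0.1560·87 + 0.1510·72 + 0.2057·11 = 120.5571
  x_1 = 0.1304·80 + 1.1633·11 + 0.0555·20 + 0.1732·87 + 0.1092·72 + 0.1903·11 = 49.3673
  x_2 = 0.1701·80 + 0.0715·11 + 1.0258·20 + 0.0789·87 + 0.0882·72 + 0.0832·11 = 49.0457
  x_3 = 0.1859·80 + 0.2356·11 + 0.0628·20 + 1.1597·87 + 0.1919·72 + 0.2242·11 = 135.9022
  x_4 = 0.1033·80 + 0.1714·11 + 0.0497·20 + 0.0702·87 + 1.0817·72 + 0.1606·11 = 96.9044
  x_5 = 0.1931·80 + 0.2076·11 + 0.0673·20 + 0.1502·87 + 0.1237·72 + 1.1596·11 = 53.8056
Δx_0 = L[0,2] · Δd_2 = 0.0574 · 1 = 0.0574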